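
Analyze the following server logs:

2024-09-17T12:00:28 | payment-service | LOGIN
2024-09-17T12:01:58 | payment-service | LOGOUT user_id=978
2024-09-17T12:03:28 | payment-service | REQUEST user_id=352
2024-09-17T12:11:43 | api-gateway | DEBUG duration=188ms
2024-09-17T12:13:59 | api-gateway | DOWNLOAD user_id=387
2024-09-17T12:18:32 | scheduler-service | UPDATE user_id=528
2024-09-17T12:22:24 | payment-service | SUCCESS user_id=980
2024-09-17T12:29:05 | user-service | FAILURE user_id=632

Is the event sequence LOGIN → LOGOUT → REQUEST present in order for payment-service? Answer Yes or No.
Yes

To verify sequence order:

1. Find all events in sequence LOGIN → LOGOUT → REQUEST for payment-service
2. Extract their timestamps
3. Check if timestamps are in ascending order
4. Result: Yes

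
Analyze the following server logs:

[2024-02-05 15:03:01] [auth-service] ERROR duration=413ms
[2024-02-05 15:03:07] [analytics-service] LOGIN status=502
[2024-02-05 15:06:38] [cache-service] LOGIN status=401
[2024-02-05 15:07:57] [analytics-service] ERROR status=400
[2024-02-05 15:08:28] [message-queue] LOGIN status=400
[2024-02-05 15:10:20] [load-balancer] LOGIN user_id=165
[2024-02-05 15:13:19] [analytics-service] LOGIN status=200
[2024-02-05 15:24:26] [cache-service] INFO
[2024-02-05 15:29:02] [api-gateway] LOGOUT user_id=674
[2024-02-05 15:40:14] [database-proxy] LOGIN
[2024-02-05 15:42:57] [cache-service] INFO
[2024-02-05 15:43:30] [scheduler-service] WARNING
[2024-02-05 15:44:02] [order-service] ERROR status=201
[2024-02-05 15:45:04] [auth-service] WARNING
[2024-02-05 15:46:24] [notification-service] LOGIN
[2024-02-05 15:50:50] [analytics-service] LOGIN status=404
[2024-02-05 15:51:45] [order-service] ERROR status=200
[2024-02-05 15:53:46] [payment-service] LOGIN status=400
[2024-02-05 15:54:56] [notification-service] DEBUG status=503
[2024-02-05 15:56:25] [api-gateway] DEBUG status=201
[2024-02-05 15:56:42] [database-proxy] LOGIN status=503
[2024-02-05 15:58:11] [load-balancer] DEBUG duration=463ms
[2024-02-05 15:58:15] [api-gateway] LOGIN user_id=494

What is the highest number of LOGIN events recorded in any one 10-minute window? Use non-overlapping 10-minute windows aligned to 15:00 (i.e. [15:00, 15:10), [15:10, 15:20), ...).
4

To find the burst window:

1. Divide the log period into non-overlapping 10-minute windows starting at 15:00
2. Count LOGIN events in each window
3. Find the window with maximum count
4. Maximum events in a window: 4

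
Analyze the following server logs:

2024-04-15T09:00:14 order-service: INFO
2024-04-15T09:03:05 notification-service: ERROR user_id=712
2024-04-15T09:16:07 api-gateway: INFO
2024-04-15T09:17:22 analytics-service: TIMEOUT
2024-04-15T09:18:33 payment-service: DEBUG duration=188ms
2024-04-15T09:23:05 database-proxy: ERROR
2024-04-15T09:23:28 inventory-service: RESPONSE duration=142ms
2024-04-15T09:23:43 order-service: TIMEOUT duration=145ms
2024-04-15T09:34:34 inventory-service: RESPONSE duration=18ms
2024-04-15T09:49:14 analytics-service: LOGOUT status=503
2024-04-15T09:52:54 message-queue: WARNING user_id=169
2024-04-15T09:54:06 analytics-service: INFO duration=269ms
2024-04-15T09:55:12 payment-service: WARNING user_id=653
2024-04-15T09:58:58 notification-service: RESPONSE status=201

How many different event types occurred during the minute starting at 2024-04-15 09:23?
3

To count unique event types:

1. Filter events in the minute starting at 2024-04-15 09:23
2. Extract event types from matching entries
3. Count unique types: 3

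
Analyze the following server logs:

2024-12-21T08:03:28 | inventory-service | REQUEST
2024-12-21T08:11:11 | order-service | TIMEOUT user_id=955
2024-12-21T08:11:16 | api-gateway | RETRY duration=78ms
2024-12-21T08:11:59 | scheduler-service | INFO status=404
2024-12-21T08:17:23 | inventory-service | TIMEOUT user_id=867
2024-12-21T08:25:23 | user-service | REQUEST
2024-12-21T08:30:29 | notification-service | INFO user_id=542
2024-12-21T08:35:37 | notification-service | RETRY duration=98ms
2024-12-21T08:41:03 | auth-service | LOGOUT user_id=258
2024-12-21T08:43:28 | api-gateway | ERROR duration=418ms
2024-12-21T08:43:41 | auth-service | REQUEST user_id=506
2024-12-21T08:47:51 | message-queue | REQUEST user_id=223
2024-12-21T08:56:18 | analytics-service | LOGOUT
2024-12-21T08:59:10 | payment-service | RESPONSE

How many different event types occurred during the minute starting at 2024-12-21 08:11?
3

To count unique event types:

1. Filter events in the minute starting at 2024-12-21 08:11
2. Extract event types from matching entries
3. Count unique types: 3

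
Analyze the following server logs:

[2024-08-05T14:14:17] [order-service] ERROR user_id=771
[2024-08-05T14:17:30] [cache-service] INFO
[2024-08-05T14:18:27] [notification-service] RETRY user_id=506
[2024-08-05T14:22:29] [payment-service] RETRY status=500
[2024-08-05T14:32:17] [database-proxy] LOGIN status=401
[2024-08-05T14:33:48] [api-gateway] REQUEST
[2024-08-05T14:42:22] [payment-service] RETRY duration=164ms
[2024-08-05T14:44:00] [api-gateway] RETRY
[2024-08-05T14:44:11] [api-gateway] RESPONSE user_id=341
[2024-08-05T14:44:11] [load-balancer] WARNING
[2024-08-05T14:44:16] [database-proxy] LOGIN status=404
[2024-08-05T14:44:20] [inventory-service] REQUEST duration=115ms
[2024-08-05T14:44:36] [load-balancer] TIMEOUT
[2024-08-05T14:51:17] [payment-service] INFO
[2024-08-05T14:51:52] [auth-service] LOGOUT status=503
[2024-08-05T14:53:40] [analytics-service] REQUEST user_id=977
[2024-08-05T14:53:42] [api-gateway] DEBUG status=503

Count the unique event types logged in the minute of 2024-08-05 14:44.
6

To count unique event types:

1. Filter events in the minute starting at 2024-08-05 14:44
2. Extract event types from matching entries
3. Count unique types: 6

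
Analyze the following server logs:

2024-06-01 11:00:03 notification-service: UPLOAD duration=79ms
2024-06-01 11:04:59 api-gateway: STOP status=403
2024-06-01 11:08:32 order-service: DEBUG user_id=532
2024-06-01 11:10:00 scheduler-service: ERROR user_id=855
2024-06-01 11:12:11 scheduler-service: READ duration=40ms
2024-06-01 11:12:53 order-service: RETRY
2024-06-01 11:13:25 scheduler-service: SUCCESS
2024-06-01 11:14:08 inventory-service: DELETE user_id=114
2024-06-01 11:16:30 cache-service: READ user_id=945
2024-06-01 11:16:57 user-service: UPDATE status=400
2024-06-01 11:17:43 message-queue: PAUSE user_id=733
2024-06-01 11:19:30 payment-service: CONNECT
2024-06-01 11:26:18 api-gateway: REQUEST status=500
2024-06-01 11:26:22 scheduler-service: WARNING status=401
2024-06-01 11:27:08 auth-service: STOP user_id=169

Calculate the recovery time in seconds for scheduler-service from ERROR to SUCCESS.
205

To calculate recovery time:

1. Find ERROR event for scheduler-service: 2024-06-01 11:10:00
2. Find next SUCCESS event for scheduler-service: 2024-06-01 11:13:25
3. Recovery time: 2024-06-01 11:13:25 - 2024-06-01 11:10:00 = 205 seconds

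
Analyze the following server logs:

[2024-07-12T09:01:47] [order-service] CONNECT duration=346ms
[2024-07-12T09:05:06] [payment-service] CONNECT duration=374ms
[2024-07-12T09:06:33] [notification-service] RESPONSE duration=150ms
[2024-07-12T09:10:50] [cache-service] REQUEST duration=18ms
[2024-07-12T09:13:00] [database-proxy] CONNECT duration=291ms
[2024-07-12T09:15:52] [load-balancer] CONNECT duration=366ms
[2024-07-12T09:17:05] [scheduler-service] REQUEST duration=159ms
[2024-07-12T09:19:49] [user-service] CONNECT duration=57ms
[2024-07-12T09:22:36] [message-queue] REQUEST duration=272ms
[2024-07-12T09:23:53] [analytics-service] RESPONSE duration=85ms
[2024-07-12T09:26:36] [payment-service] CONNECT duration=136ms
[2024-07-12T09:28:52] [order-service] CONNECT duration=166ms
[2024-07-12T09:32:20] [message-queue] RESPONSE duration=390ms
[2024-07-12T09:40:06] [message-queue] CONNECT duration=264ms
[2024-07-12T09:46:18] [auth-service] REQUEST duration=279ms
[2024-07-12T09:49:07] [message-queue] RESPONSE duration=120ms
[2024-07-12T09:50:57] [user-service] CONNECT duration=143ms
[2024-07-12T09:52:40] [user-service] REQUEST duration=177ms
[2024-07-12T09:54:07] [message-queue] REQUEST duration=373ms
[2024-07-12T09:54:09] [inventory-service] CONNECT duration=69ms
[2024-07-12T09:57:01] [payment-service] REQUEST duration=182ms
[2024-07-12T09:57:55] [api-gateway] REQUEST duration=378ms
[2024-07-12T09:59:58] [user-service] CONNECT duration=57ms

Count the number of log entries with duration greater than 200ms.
10

To count timeouts:

1. Threshold: 200ms
2. Extract duration from each log entry
3. Count entries where duration > 200
4. Timeout count: 10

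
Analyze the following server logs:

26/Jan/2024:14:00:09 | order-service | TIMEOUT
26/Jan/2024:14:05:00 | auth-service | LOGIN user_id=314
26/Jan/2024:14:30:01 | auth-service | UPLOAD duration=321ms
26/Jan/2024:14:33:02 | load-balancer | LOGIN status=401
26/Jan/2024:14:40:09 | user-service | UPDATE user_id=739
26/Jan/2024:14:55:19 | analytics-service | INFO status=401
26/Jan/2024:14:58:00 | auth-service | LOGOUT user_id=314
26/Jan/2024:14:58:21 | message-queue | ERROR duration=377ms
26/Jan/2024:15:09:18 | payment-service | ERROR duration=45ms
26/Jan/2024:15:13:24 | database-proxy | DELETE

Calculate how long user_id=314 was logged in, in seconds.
3180

To calculate session duration:

1. Find LOGIN event for user_id=314: 26/Jan/2024:14:05:00
2. Find LOGOUT event for user_id=314: 26/Jan/2024:14:58:00
3. Session duration: 26/Jan/2024:14:58:00 - 26/Jan/2024:14:05:00 = 3180 seconds (53 minutes)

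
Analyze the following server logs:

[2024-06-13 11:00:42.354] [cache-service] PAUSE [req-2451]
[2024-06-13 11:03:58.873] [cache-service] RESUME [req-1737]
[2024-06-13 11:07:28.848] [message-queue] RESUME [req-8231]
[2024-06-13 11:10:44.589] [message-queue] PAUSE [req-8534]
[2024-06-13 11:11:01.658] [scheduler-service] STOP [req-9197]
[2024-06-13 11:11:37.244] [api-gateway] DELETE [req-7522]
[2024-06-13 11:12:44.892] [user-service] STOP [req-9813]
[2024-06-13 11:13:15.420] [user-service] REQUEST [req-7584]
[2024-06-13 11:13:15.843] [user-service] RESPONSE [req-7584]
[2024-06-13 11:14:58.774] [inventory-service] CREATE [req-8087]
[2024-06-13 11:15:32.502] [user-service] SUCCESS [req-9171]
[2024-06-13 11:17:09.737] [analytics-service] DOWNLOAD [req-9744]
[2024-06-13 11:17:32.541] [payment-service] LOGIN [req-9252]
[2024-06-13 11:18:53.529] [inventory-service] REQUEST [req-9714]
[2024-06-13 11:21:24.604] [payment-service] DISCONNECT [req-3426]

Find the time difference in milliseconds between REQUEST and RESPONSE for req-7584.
423

To calculate latency:

1. Find REQUEST with id req-7584: 2024-06-13 11:13:15.420
2. Find RESPONSE with id req-7584: 2024-06-13 11:13:15.843
3. Latency: 2024-06-13 11:13:15.843 - 2024-06-13 11:13:15.420 = 423ms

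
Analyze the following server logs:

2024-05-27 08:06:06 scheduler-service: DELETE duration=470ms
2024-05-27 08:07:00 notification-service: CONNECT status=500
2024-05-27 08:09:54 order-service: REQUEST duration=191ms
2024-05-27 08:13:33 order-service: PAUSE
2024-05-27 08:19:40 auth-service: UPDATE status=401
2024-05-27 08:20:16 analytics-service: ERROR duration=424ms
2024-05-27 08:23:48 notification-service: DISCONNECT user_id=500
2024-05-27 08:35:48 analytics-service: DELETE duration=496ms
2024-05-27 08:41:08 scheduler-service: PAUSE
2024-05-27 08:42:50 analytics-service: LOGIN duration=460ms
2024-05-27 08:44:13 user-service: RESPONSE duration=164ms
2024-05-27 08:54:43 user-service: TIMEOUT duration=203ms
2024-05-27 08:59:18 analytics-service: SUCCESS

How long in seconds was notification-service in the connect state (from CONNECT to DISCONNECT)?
1008

To calculate state duration:

1. Find CONNECT event for notification-service: 2024-05-27 08:07:00
2. Find DISCONNECT event for notification-service: 2024-05-27 08:23:48
3. Calculate duration: 2024-05-27 08:23:48 - 2024-05-27 08:07:00 = 1008 seconds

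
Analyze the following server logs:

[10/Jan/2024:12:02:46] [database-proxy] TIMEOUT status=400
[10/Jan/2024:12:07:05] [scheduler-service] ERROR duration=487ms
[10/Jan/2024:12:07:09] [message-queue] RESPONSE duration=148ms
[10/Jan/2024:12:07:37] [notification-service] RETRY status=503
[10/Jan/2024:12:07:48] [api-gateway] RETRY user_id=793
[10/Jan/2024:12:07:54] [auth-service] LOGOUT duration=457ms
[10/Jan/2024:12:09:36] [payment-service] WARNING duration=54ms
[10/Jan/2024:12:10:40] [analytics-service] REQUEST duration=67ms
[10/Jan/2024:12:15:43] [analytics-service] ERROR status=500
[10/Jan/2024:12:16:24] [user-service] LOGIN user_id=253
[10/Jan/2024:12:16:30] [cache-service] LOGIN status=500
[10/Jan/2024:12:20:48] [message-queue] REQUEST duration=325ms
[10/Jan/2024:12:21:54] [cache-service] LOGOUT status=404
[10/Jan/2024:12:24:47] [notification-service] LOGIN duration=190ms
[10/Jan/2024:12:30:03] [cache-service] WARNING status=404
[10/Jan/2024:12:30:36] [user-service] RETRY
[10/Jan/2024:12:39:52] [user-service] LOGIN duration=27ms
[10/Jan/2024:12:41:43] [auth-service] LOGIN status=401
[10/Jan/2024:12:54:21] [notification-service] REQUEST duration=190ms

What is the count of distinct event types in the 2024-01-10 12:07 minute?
4

To count unique event types:

1. Filter events in the minute starting at 2024-01-10 12:07
2. Extract event types from matching entries
3. Count unique types: 4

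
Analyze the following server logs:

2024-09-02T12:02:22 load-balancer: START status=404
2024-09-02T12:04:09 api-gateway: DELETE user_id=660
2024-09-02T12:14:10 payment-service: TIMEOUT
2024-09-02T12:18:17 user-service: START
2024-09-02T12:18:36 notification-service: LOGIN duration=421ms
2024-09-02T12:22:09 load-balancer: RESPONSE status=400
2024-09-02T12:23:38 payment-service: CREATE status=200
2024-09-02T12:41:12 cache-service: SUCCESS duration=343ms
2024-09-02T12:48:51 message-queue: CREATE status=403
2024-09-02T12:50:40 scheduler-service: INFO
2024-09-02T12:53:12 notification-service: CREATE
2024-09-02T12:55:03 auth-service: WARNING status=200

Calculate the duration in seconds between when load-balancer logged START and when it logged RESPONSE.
1187

To find the time between events:

1. Locate the first START event for load-balancer: 2024-09-02T12:02:22
2. Locate the first RESPONSE event for load-balancer: 2024-09-02T12:22:09
3. Calculate the difference: 2024-09-02T12:22:09 - 2024-09-02T12:02:22 = 1187 seconds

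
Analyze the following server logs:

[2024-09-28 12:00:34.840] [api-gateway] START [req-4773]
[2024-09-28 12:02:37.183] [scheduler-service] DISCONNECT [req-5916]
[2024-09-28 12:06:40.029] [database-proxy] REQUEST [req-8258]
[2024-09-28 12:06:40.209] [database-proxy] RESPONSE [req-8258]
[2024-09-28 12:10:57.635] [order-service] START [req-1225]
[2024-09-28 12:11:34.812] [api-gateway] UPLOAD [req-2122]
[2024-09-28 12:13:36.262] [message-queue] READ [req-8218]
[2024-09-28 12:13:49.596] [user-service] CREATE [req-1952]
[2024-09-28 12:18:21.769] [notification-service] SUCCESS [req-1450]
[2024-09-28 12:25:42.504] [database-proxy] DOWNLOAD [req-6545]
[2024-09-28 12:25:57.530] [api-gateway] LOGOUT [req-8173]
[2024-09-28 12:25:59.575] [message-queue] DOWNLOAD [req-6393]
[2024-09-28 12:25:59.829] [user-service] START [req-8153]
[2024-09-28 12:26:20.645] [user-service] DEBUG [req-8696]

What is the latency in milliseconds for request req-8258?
180

To calculate latency:

1. Find REQUEST with id req-8258: 2024-09-28 12:06:40.029
2. Find RESPONSE with id req-8258: 2024-09-28 12:06:40.209
3. Latency: 2024-09-28 12:06:40.209 - 2024-09-28 12:06:40.029 = 180ms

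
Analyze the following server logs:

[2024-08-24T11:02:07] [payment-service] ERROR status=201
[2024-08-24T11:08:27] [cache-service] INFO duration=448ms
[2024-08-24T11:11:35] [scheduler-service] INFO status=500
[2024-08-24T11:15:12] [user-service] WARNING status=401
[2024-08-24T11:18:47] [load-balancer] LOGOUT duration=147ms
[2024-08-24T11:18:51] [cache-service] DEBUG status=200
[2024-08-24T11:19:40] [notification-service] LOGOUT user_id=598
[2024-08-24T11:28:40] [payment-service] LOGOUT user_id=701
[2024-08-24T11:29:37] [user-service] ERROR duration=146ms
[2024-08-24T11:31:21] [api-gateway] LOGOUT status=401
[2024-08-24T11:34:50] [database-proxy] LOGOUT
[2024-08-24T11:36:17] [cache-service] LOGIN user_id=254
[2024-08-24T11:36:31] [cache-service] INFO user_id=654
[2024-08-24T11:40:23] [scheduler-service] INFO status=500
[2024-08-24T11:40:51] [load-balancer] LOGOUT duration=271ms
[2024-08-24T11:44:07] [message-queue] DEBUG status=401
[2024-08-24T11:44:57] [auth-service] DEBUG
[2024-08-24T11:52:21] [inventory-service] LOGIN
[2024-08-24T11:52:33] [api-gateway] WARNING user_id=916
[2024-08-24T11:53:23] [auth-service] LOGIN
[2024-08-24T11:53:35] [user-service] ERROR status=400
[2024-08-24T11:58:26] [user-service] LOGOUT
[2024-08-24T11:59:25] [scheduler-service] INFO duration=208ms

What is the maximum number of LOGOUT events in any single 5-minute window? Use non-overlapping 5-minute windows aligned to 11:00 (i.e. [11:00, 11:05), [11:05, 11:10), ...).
2

To find the burst window:

1. Divide the log period into non-overlapping 5-minute windows starting at 11:00
2. Count LOGOUT events in each window
3. Find the window with maximum count
4. Maximum events in a window: 2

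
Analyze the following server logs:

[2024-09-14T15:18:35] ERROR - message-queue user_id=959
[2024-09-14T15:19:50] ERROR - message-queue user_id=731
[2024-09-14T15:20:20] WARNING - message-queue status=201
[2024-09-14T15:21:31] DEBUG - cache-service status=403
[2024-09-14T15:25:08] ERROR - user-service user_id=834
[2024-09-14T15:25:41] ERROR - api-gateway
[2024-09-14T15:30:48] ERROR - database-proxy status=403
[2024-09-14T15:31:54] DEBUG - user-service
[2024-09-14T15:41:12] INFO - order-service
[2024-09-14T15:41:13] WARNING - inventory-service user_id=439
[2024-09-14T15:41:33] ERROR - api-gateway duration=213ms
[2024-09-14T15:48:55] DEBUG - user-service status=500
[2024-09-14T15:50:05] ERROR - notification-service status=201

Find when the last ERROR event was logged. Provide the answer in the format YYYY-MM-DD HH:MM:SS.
2024-09-14 15:50:05

To find the last event:

1. Filter for all ERROR events
2. Sort by timestamp
3. Select the last one
4. Timestamp: 2024-09-14 15:50:05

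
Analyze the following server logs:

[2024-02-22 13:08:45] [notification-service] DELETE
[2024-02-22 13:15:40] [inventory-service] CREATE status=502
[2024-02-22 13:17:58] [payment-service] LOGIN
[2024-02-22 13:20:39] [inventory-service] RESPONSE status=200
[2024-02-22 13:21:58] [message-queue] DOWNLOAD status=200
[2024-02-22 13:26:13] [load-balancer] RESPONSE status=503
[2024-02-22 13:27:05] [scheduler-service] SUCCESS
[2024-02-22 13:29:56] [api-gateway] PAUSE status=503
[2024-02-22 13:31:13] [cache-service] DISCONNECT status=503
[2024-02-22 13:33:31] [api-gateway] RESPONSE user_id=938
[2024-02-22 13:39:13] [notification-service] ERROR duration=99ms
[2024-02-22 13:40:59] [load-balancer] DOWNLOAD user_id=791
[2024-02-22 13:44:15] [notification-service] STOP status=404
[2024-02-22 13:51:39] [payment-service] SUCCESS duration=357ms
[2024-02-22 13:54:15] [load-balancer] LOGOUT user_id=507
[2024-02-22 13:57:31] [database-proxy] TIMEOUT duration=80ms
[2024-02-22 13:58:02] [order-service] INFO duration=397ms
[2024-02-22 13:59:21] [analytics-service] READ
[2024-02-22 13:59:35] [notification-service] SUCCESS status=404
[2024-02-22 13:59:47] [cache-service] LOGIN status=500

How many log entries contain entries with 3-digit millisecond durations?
2

To find matching entries:

1. Pattern to match: entries with 3-digit millisecond durations
2. Scan each log entry for the pattern
3. Count matches: 2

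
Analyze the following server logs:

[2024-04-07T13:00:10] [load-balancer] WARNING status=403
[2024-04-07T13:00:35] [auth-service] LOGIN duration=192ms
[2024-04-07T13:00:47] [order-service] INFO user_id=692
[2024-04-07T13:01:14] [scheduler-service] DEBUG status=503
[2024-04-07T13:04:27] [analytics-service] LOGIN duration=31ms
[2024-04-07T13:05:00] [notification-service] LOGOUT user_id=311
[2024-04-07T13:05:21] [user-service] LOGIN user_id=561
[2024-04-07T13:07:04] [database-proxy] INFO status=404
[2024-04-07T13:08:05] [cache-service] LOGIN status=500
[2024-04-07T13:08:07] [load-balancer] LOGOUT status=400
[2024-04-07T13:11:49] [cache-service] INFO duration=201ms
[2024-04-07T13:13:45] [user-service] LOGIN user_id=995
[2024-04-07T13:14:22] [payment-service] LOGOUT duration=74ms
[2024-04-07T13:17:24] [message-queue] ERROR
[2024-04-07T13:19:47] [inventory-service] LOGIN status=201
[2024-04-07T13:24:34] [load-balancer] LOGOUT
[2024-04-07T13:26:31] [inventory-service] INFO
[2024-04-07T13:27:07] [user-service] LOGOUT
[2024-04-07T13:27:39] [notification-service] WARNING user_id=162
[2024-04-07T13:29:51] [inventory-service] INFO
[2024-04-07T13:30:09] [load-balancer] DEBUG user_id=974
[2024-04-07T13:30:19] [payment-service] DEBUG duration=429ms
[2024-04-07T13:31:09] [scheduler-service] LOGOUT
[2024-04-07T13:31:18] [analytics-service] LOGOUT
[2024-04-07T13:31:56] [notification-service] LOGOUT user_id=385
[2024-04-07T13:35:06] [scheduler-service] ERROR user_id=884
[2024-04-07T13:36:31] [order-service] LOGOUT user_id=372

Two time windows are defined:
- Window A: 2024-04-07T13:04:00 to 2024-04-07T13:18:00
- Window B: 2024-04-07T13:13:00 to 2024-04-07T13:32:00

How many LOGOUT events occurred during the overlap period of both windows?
1

To find overlap events:

1. Window A: 2024-04-07T13:04:00 to 2024-04-07T13:18:00
2. Window B: 2024-04-07T13:13:00 to 2024-04-07T13:32:00
3. Overlap period: 2024-04-07T13:13:00 to 2024-04-07T13:18:00
4. Count LOGOUT events in overlap: 1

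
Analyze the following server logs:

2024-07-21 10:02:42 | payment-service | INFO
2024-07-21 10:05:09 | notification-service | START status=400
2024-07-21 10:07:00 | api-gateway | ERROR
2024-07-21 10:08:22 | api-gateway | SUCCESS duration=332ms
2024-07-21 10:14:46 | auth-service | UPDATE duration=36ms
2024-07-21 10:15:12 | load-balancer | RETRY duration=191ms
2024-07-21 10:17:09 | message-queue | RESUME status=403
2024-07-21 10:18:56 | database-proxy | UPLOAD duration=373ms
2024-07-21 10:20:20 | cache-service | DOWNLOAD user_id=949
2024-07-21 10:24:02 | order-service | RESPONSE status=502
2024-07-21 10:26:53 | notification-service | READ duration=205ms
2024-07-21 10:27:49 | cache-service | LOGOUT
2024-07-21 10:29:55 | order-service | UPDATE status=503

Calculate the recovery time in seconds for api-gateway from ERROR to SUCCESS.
82

To calculate recovery time:

1. Find ERROR event for api-gateway: 2024-07-21 10:07:00
2. Find next SUCCESS event for api-gateway: 2024-07-21 10:08:22
3. Recovery time: 2024-07-21 10:08:22 - 2024-07-21 10:07:00 = 82 seconds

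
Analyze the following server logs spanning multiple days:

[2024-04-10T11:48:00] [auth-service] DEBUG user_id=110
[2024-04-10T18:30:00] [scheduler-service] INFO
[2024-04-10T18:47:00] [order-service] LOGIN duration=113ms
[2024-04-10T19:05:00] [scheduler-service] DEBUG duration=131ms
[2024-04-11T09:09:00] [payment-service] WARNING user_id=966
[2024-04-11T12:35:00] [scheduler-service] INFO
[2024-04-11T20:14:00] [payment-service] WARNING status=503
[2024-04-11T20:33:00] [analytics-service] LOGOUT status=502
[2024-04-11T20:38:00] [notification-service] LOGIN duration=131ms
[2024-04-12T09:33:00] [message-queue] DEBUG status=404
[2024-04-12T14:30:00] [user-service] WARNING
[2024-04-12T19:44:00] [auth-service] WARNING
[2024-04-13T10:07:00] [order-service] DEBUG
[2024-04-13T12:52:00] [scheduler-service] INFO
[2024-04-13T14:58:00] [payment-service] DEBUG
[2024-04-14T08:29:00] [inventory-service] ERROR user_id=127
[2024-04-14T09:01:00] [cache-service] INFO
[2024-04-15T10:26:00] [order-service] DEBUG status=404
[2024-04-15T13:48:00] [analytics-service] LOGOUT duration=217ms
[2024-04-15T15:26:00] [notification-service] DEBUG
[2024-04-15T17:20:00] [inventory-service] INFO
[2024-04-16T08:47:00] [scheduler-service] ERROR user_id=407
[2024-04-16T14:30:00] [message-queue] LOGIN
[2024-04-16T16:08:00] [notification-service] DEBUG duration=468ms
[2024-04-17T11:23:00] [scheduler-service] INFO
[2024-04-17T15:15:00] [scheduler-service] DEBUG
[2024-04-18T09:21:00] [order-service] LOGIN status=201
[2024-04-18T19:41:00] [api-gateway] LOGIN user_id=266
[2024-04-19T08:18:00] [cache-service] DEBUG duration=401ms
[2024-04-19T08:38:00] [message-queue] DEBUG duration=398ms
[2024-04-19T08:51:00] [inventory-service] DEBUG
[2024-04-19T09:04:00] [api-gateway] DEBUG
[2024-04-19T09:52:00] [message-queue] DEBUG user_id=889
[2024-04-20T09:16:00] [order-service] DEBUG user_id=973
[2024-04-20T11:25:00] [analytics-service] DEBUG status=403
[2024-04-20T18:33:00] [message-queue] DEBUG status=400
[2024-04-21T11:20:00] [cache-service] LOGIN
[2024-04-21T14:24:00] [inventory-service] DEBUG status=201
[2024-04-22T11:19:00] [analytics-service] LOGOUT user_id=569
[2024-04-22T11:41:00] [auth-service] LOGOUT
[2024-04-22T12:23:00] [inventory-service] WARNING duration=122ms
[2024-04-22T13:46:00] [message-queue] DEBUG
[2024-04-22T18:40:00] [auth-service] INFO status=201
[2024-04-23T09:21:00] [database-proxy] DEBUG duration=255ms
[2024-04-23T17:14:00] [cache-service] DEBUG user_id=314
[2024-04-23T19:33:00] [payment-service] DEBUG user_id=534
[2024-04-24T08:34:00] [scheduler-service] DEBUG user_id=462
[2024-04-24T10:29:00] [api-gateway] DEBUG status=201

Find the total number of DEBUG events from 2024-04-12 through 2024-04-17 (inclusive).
7

To filter by date range:

1. Date range: 2024-04-12 through 2024-04-17, both dates inclusive
2. Filter for DEBUG events whose date falls in this range
3. Count matching events: 7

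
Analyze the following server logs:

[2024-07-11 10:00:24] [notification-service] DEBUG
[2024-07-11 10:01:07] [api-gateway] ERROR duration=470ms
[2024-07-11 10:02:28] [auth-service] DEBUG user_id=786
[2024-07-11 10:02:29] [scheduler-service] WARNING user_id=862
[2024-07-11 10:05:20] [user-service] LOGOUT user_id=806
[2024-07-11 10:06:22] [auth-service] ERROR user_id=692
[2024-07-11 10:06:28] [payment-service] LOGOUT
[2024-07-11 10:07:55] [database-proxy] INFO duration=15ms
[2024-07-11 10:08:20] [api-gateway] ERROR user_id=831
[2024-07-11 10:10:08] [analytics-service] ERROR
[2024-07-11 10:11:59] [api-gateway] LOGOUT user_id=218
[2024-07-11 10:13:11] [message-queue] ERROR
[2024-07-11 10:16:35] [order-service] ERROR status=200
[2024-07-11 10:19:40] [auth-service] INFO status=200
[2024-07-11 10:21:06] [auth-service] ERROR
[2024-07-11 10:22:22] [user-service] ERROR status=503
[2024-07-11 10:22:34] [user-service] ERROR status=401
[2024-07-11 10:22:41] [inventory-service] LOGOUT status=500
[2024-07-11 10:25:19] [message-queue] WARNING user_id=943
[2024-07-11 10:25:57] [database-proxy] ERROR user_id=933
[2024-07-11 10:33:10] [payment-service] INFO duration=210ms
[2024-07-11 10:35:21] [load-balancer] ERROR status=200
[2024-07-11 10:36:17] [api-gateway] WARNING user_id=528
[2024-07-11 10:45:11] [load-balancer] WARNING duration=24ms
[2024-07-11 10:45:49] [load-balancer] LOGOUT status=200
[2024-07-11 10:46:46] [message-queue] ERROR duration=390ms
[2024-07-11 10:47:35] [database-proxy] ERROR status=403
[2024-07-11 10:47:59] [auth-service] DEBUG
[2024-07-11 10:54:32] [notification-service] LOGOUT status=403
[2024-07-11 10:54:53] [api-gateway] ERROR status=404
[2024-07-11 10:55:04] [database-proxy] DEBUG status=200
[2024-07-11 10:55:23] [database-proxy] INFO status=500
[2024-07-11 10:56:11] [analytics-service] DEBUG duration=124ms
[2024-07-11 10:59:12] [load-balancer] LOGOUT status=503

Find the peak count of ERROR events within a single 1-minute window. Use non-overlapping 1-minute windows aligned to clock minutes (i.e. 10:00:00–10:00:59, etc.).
2

To find the burst window:

1. Divide the log period into non-overlapping 1-minute windows starting at 10:00
2. Count ERROR events in each window
3. Find the window with maximum count
4. Maximum events in a window: 2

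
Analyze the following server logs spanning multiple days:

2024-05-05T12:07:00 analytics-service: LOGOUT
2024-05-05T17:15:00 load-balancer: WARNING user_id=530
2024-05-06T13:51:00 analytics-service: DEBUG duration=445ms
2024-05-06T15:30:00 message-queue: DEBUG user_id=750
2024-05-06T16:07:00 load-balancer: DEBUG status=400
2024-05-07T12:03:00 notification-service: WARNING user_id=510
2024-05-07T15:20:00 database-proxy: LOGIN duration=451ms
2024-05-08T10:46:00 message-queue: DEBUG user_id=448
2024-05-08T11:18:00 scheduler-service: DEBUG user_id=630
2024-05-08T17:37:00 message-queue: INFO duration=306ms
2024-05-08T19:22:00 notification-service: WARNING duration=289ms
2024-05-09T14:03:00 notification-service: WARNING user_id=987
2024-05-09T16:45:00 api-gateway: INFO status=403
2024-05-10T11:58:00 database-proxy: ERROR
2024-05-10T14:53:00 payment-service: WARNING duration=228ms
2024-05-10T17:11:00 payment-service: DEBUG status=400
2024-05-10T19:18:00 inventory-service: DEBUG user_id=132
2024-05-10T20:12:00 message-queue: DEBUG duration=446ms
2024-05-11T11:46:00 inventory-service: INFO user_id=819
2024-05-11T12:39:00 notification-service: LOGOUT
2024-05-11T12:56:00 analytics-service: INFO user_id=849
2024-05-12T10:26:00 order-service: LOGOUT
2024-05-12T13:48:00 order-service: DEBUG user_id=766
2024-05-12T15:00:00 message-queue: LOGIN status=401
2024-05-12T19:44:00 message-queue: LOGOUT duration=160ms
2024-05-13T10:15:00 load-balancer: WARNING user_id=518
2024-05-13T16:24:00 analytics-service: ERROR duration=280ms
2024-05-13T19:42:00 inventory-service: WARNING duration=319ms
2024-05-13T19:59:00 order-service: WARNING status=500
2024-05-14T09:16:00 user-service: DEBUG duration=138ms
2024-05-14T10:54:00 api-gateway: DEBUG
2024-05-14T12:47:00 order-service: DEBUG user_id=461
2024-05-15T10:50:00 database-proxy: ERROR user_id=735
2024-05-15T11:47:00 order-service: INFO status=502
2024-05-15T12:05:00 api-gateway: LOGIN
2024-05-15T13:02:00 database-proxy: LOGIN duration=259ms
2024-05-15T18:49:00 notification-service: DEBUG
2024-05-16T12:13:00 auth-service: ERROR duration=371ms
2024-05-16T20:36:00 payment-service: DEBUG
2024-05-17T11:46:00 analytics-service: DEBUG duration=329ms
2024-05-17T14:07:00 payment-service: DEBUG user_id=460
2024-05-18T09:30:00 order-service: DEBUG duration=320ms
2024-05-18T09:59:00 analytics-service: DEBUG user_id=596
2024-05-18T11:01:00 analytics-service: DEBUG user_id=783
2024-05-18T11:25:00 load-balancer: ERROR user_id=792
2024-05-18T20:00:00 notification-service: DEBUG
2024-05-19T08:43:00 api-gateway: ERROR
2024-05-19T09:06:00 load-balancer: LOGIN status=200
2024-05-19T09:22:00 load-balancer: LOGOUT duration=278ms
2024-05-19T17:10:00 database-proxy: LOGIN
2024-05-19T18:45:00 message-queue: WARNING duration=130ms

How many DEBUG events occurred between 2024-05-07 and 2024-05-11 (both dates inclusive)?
5

To filter by date range:

1. Date range: 2024-05-07 through 2024-05-11, both dates inclusive
2. Filter for DEBUG events whose date falls in this range
3. Count matching events: 5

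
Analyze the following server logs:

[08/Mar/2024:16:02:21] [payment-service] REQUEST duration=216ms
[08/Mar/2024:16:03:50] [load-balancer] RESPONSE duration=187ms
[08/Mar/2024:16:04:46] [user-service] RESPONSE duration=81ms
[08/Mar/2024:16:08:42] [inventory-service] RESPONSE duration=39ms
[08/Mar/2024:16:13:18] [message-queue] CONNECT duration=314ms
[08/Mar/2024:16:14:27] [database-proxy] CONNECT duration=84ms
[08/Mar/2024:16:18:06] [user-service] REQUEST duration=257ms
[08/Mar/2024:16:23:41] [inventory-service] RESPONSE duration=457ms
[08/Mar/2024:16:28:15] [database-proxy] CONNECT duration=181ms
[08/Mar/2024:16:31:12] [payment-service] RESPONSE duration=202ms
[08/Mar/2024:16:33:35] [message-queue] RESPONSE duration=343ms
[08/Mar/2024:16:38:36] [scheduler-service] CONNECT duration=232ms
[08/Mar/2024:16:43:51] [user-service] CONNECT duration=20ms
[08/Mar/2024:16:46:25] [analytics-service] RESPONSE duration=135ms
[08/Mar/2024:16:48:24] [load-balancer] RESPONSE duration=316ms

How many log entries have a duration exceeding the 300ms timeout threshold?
4

To count timeouts:

1. Threshold: 300ms
2. Extract duration from each log entry
3. Count entries where duration > 300
4. Timeout count: 4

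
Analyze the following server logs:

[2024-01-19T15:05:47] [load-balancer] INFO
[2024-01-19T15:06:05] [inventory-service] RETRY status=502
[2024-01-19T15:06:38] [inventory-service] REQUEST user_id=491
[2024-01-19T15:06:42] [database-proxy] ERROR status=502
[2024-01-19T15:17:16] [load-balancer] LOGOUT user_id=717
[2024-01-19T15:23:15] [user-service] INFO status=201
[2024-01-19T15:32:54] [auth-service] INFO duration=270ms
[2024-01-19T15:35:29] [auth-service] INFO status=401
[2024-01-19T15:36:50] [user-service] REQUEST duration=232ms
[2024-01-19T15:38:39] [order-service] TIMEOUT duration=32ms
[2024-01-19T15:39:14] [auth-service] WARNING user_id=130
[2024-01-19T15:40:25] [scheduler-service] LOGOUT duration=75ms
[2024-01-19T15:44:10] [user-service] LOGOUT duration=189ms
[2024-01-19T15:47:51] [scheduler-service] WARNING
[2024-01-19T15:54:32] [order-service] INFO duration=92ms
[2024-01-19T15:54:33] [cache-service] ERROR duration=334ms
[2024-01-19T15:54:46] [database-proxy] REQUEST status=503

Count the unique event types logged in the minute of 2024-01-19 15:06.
3

To count unique event types:

1. Filter events in the minute starting at 2024-01-19 15:06
2. Extract event types from matching entries
3. Count unique types: 3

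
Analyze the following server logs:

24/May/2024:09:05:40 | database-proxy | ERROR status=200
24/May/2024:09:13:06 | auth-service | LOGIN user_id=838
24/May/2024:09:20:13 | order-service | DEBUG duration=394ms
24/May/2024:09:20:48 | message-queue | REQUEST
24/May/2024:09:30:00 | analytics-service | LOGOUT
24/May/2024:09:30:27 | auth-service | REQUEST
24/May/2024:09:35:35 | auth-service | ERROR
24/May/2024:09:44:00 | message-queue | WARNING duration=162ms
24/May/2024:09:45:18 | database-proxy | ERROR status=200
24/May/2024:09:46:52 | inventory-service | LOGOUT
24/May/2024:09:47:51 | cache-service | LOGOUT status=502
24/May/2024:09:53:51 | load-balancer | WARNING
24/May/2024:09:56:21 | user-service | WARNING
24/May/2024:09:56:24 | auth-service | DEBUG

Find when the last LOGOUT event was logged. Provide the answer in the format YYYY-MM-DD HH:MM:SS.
2024-05-24 09:47:51

To find the last event:

1. Filter for all LOGOUT events
2. Sort by timestamp
3. Select the last one
4. Timestamp: 2024-05-24 09:47:51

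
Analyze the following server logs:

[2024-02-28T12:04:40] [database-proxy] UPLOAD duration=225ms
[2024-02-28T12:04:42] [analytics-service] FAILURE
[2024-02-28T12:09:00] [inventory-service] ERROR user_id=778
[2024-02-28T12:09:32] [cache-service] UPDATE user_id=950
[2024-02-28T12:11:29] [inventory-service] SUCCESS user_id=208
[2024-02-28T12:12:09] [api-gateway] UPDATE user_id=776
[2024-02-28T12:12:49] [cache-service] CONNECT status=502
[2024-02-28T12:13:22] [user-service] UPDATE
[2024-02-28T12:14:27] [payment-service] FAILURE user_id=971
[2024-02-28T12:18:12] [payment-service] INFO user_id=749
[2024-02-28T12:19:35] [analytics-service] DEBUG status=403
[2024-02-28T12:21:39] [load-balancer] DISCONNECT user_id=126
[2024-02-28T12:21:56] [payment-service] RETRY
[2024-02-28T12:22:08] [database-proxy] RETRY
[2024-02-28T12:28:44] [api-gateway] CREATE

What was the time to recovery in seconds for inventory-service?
149

To calculate recovery time:

1. Find ERROR event for inventory-service: 2024-02-28T12:09:00
2. Find next SUCCESS event for inventory-service: 2024-02-28T12:11:29
3. Recovery time: 2024-02-28T12:11:29 - 2024-02-28T12:09:00 = 149 seconds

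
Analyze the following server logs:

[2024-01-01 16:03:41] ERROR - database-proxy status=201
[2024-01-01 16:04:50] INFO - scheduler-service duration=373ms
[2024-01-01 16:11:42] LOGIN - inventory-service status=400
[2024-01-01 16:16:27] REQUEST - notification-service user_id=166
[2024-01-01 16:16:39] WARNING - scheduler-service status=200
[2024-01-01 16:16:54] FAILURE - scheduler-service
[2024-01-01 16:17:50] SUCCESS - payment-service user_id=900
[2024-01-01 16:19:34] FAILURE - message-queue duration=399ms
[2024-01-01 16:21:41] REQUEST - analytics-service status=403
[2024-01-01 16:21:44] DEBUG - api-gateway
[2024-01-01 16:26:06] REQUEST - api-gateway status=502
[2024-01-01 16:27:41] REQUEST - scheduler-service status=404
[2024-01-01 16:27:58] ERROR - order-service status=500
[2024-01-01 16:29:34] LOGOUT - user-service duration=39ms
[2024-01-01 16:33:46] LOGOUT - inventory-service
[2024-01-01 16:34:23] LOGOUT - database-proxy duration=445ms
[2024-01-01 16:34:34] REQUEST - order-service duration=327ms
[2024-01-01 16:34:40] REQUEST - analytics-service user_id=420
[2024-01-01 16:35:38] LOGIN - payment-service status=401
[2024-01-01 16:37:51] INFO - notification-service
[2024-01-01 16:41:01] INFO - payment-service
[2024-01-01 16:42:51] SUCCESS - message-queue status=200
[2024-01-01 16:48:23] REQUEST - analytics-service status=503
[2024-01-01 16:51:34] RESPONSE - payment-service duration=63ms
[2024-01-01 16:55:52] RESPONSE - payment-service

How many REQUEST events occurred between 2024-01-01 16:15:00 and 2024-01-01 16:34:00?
4

To count events in the time window:

1. Window boundaries: 2024-01-01 16:15:00 to 2024-01-01 16:34:00
2. Filter for REQUEST events within this window
3. Count matching events: 4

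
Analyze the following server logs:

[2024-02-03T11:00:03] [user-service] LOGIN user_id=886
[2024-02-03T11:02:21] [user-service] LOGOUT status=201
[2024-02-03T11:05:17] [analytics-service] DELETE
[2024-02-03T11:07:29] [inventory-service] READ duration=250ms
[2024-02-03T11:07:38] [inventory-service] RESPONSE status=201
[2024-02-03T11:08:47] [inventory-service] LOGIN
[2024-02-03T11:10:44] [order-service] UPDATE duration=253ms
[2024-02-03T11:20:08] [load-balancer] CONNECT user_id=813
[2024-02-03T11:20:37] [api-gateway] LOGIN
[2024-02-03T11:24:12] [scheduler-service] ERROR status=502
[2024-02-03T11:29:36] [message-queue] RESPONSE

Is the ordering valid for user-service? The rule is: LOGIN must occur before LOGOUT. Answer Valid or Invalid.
Valid

To validate ordering:

1. Required order: LOGIN → LOGOUT
2. Rule: LOGIN must occur before LOGOUT
3. Check actual order of events for user-service
4. Result: Valid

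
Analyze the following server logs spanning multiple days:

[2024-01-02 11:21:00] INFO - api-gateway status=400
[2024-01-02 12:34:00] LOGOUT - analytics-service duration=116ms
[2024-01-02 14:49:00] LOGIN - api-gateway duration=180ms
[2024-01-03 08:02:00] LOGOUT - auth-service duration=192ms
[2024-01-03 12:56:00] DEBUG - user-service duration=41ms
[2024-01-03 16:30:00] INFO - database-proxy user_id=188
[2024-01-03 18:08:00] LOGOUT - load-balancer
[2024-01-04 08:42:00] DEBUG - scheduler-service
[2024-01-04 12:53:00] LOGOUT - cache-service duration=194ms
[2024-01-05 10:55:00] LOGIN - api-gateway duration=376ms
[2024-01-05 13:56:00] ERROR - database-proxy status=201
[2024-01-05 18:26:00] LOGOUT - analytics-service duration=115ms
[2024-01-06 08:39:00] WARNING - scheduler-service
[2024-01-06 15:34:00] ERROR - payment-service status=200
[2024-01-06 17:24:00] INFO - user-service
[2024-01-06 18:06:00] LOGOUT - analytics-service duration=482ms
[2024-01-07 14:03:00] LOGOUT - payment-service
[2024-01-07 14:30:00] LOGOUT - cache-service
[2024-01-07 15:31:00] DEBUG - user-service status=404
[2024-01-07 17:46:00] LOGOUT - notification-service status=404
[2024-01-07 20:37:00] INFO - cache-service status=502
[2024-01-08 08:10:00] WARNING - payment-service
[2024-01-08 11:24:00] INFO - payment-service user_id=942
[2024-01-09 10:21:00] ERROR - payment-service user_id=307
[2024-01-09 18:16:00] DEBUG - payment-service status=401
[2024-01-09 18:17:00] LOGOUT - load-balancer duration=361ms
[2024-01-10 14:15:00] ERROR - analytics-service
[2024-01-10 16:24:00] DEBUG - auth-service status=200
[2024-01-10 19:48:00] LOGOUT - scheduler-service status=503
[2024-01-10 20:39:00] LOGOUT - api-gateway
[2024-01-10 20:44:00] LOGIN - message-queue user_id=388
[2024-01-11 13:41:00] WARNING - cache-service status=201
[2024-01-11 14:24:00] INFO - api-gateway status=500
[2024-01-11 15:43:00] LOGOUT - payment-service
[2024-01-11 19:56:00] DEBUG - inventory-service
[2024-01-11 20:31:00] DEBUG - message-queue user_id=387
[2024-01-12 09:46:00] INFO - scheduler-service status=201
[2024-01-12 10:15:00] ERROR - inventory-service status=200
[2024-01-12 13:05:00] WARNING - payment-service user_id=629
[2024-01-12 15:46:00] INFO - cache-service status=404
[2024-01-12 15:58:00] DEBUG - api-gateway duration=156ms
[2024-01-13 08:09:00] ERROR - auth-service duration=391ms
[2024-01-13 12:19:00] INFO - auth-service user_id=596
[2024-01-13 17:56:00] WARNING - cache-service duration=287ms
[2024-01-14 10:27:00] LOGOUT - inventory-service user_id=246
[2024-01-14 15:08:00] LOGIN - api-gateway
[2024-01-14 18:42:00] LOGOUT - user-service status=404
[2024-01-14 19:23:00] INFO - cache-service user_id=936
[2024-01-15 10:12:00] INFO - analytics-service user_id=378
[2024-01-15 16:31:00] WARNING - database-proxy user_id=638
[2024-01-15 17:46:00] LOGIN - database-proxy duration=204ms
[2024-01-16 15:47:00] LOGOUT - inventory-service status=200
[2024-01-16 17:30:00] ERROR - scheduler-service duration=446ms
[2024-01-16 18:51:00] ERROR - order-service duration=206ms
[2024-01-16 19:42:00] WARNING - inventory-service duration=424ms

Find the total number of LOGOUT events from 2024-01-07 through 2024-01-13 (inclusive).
7

To filter by date range:

1. Date range: 2024-01-07 through 2024-01-13, both dates inclusive
2. Filter for LOGOUT events whose date falls in this range
3. Count matching events: 7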